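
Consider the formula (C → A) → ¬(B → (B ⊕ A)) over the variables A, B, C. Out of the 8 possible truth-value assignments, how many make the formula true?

  A   |   B   |   C   | (C → A) | (B ⊕ A) | (B → (B ⊕ A)) | ¬(B → (B ⊕ A)) | ((C → A) → ¬(B → (B ⊕ A)))
----- | ----- | ----- | ------- | ------- | ------------- | -------------- | --------------------------
 True |  True |  True |   True  |  False  |     False     |      True      |            True           
 True |  True | False |   True  |  False  |     False     |      True      |            True           
 True | False |  True |   True  |   True  |      True     |     False      |           False           
 True | False | False |   True  |   True  |      True     |     False      |           False           
False |  True |  True |  False  |   True  |      True     |     False      |            True           
False |  True | False |   True  |   True  |      True     |     False      |           False           
False | False |  True |  False  |  False  |      True     |     False      |            True           
False | False | False |   True  |  False  |      True     |     False      |           False           
The formula is true on 4 of the 8 rows.

4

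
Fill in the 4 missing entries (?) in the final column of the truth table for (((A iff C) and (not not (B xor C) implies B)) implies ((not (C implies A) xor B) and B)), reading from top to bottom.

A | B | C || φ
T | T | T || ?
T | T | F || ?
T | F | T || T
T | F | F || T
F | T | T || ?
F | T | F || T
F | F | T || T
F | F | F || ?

T, T, T, F

Row A=T, B=T, C=T: ((A iff C) and (not not (B xor C) implies B)) = T, ((not (C implies A) xor B) and B) = T, so the formula = T.
Row A=T, B=T, C=F: ((A iff C) and (not not (B xor C) implies B)) = F, ((not (C implies A) xor B) and B) = T, so the formula = T.
Row A=F, B=T, C=T: ((A iff C) and (not not (B xor C) implies B)) = F, ((not (C implies A) xor B) and B) = F, so the formula = T.
Row A=F, B=F, C=F: ((A iff C) and (not not (B xor C) implies B)) = T, ((not (C implies A) xor B) and B) = F, so the formula = F.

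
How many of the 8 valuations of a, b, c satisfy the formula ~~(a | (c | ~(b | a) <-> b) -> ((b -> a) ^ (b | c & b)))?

  a   |   b   |   c   |   φ  
----- | ----- | ----- | -----
False | False | False |  True
False | False |  True |  True
False |  True | False |  True
False |  True |  True |  True
 True | False | False |  True
 True | False |  True |  True
 True |  True | False | False
 True |  True |  True | False
The formula is true on 6 of the 8 rows.

6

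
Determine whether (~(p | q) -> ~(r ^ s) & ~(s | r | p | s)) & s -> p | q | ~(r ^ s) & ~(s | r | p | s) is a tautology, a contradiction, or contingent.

tautology

p | q | r | s || φ
T | T | T | T || T
T | T | T | F || T
T | T | F | T || T
T | T | F | F || T
T | F | T | T || T
T | F | T | F || T
T | F | F | T || T
T | F | F | F || T
F | T | T | T || T
F | T | T | F || T
F | T | F | T || T
F | T | F | F || T
F | F | T | T || T
F | F | T | F || T
F | F | F | T || T
F | F | F | F || T
Every row is T, so the formula is a tautology.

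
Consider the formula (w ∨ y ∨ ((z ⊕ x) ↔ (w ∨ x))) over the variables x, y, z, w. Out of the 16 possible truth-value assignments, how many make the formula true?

14

x | y | z | w || (w ∨ y ∨ ((z ⊕ x) ↔ (w ∨ x)))
T | T | T | T ||               T              
T | T | T | F ||               T              
T | T | F | T ||               T              
T | T | F | F ||               T              
T | F | T | T ||               T              
T | F | T | F ||               F              
T | F | F | T ||               T              
T | F | F | F ||               T              
F | T | T | T ||               T              
F | T | T | F ||               T              
F | T | F | T ||               T              
F | T | F | F ||               T              
F | F | T | T ||               T              
F | F | T | F ||               F              
F | F | F | T ||               T              
F | F | F | F ||               T              
The formula is true on 14 of the 16 rows.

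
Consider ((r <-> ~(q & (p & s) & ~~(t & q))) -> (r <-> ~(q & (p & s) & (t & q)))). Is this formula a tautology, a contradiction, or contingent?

tautology

p | q | r | s | t | φ
- | - | - | - | - | -
T | T | T | T | T | T
T | T | T | T | F | T
T | T | T | F | T | T
T | T | T | F | F | T
T | T | F | T | T | T
T | T | F | T | F | T
T | T | F | F | T | T
T | T | F | F | F | T
T | F | T | T | T | T
T | F | T | T | F | T
T | F | T | F | T | T
T | F | T | F | F | T
T | F | F | T | T | T
T | F | F | T | F | T
T | F | F | F | T | T
T | F | F | F | F | T
F | T | T | T | T | T
F | T | T | T | F | T
F | T | T | F | T | T
F | T | T | F | F | T
F | T | F | T | T | T
F | T | F | T | F | T
F | T | F | F | T | T
F | T | F | F | F | T
F | F | T | T | T | T
F | F | T | T | F | T
F | F | T | F | T | T
F | F | T | F | F | T
F | F | F | T | T | T
F | F | F | T | F | T
F | F | F | F | T | T
F | F | F | F | F | T
Every row is T, so the formula is a tautology.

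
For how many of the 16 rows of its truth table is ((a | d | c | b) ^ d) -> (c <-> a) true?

12

a  b  c  d     (a | d | c | b)  ((a | d | c | b) ^ d)  (c <-> a)  φ
F  F  F  F            F                   F                T      T
F  F  F  T            T                   F                T      T
F  F  T  F            T                   T                F      F
F  F  T  T            T                   F                F      T
F  T  F  F            T                   T                T      T
F  T  F  T            T                   F                T      T
F  T  T  F            T                   T                F      F
F  T  T  T            T                   F                F      T
T  F  F  F            T                   T                F      F
T  F  F  T            T                   F                F      T
T  F  T  F            T                   T                T      T
T  F  T  T            T                   F                T      T
T  T  F  F            T                   T                F      F
T  T  F  T            T                   F                F      T
T  T  T  F            T                   T                T      T
T  T  T  T            T                   F                T      T
The formula is true on 12 of the 16 rows.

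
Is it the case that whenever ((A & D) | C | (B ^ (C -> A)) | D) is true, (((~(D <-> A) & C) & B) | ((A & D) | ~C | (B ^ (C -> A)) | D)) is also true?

no

A | B | C | D | φ | ψ
- | - | - | - | - | -
0 | 0 | 0 | 0 | 1 | 1
0 | 0 | 0 | 1 | 1 | 1
0 | 0 | 1 | 0 | 1 | 0
0 | 0 | 1 | 1 | 1 | 1
0 | 1 | 0 | 0 | 0 | 1
0 | 1 | 0 | 1 | 1 | 1
0 | 1 | 1 | 0 | 1 | 1
0 | 1 | 1 | 1 | 1 | 1
1 | 0 | 0 | 0 | 1 | 1
1 | 0 | 0 | 1 | 1 | 1
1 | 0 | 1 | 0 | 1 | 1
1 | 0 | 1 | 1 | 1 | 1
1 | 1 | 0 | 0 | 0 | 1
1 | 1 | 0 | 1 | 1 | 1
1 | 1 | 1 | 0 | 1 | 1
1 | 1 | 1 | 1 | 1 | 1
At A=0, B=0, C=1, D=0 we have φ true but ψ false, so φ does not entail ψ.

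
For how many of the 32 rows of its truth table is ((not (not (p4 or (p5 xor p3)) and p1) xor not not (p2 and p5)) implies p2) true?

18

  p1  |   p2  |   p3  |   p4  |   p5  |   φ  
----- | ----- | ----- | ----- | ----- | -----
 True |  True |  True |  True |  True |  True
 True |  True |  True |  True | False |  True
 True |  True |  True | False |  True |  True
 True |  True |  True | False | False |  True
 True |  True | False |  True |  True |  True
 True |  True | False |  True | False |  True
 True |  True | False | False |  True |  True
 True |  True | False | False | False |  True
 True | False |  True |  True |  True | False
 True | False |  True |  True | False | False
 True | False |  True | False |  True |  True
 True | False |  True | False | False | False
 True | False | False |  True |  True | False
 True | False | False |  True | False | False
 True | False | False | False |  True | False
 True | False | False | False | False |  True
False |  True |  True |  True |  True |  True
False |  True |  True |  True | False |  True
False |  True |  True | False |  True |  True
False |  True |  True | False | False |  True
False |  True | False |  True |  True |  True
False |  True | False |  True | False |  True
False |  True | False | False |  True |  True
False |  True | False | False | False |  True
False | False |  True |  True |  True | False
False | False |  True |  True | False | False
False | False |  True | False |  True | False
False | False |  True | False | False | False
False | False | False |  True |  True | False
False | False | False |  True | False | False
False | False | False | False |  True | False
False | False | False | False | False | False
The formula is true on 18 of the 32 rows.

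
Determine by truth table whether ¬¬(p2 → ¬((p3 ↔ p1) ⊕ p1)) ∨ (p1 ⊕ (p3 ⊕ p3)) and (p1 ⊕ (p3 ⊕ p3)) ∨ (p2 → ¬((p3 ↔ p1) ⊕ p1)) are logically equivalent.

equivalent

  p1  |   p2  |   p3  |   φ   |   ψ  
----- | ----- | ----- | ----- | -----
 True |  True |  True |  True |  True
 True |  True | False |  True |  True
 True | False |  True |  True |  True
 True | False | False |  True |  True
False |  True |  True |  True |  True
False |  True | False | False | False
False | False |  True |  True |  True
False | False | False |  True |  True
The columns for φ and ψ agree on every row, so they are logically equivalent.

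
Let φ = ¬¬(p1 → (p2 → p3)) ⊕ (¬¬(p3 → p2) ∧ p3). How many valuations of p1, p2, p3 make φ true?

p1 | p2 | p3 || (p2 → p3) | (p1 → (p2 → p3)) | ¬(p1 → (p2 → p3)) | ¬¬(p1 → (p2 → p3)) | (p3 → p2) | ¬(p3 → p2) | ¬¬(p3 → p2) | (¬¬(p3 → p2) ∧ p3) | φ
T  | T  | T  ||     T     |        T         |         F         |         T          |     T     |     F      |      T      |         T          | F
T  | T  | F  ||     F     |        F         |         T         |         F          |     T     |     F      |      T      |         F          | F
T  | F  | T  ||     T     |        T         |         F         |         T          |     F     |     T      |      F      |         F          | T
T  | F  | F  ||     T     |        T         |         F         |         T          |     T     |     F      |      T      |         F          | T
F  | T  | T  ||     T     |        T         |         F         |         T          |     T     |     F      |      T      |         T          | F
F  | T  | F  ||     F     |        T         |         F         |         T          |     T     |     F      |      T      |         F          | T
F  | F  | T  ||     T     |        T         |         F         |         T          |     F     |     T      |      F      |         F          | T
F  | F  | F  ||     T     |        T         |         F         |         T          |     T     |     F      |      T      |         F          | T
The formula is true on 5 of the 8 rows.

5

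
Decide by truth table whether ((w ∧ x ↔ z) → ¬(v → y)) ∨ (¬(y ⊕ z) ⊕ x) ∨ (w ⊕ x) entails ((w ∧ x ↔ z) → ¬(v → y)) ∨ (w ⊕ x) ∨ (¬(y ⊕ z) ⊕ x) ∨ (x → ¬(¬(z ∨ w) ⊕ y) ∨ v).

  x   |   y   |   z   |   w   |   v   ||   φ   |   ψ  
 True |  True |  True |  True |  True || False |  True
 True |  True |  True |  True | False || False | False
 True |  True |  True | False |  True ||  True |  True
 True |  True |  True | False | False ||  True |  True
 True |  True | False |  True |  True ||  True |  True
 True |  True | False |  True | False ||  True |  True
 True |  True | False | False |  True ||  True |  True
 True |  True | False | False | False ||  True |  True
 True | False |  True |  True |  True ||  True |  True
 True | False |  True |  True | False ||  True |  True
 True | False |  True | False |  True ||  True |  True
 True | False |  True | False | False ||  True |  True
 True | False | False |  True |  True ||  True |  True
 True | False | False |  True | False ||  True |  True
 True | False | False | False |  True ||  True |  True
 True | False | False | False | False ||  True |  True
False |  True |  True |  True |  True ||  True |  True
False |  True |  True |  True | False ||  True |  True
False |  True |  True | False |  True ||  True |  True
False |  True |  True | False | False ||  True |  True
False |  True | False |  True |  True ||  True |  True
False |  True | False |  True | False ||  True |  True
False |  True | False | False |  True || False |  True
False |  True | False | False | False || False |  True
False | False |  True |  True |  True ||  True |  True
False | False |  True |  True | False ||  True |  True
False | False |  True | False |  True ||  True |  True
False | False |  True | False | False ||  True |  True
False | False | False |  True |  True ||  True |  True
False | False | False |  True | False ||  True |  True
False | False | False | False |  True ||  True |  True
False | False | False | False | False ||  True |  True
In every row where φ is true, ψ is also true, so φ ⊨ ψ.

yes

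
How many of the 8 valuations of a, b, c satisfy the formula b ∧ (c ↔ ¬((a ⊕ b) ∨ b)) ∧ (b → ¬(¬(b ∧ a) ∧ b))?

a  b  c  |  φ
T  T  T  |  F
T  T  F  |  T
T  F  T  |  F
T  F  F  |  F
F  T  T  |  F
F  T  F  |  F
F  F  T  |  F
F  F  F  |  F
The formula is true on 1 of the 8 rows.

1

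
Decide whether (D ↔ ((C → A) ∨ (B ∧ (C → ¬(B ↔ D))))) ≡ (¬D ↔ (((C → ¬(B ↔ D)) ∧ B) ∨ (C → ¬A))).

A | B | C | D | φ | ψ
- | - | - | - | - | -
T | T | T | T | T | T
T | T | T | F | F | T
T | T | F | T | T | F
T | T | F | F | F | T
T | F | T | T | T | T
T | F | T | F | F | F
T | F | F | T | T | F
T | F | F | F | F | T
F | T | T | T | F | F
F | T | T | F | F | T
F | T | F | T | T | F
F | T | F | F | F | T
F | F | T | T | F | F
F | F | T | F | T | T
F | F | F | T | T | F
F | F | F | F | F | T
The columns differ at A=T, B=T, C=T, D=F (φ=F, ψ=T), so they are not equivalent.

not equivalent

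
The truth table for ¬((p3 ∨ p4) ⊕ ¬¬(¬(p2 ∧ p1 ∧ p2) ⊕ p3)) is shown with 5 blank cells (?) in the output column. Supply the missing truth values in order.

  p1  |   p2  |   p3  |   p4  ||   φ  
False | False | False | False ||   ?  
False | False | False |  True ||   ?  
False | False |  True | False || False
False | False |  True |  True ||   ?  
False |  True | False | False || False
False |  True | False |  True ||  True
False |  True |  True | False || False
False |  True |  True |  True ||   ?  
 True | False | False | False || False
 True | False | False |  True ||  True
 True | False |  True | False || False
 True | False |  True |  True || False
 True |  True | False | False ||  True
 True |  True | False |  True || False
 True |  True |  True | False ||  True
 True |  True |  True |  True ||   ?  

Row p1=False, p2=False, p3=False, p4=False: (p3 ∨ p4) = False, ¬¬(¬(p2 ∧ p1 ∧ p2) ⊕ p3) = True, ((p3 ∨ p4) ⊕ ¬¬(¬(p2 ∧ p1 ∧ p2) ⊕ p3)) = True, so the formula = False.
Row p1=False, p2=False, p3=False, p4=True: (p3 ∨ p4) = True, ¬¬(¬(p2 ∧ p1 ∧ p2) ⊕ p3) = True, ((p3 ∨ p4) ⊕ ¬¬(¬(p2 ∧ p1 ∧ p2) ⊕ p3)) = False, so the formula = True.
Row p1=False, p2=False, p3=True, p4=True: (p3 ∨ p4) = True, ¬¬(¬(p2 ∧ p1 ∧ p2) ⊕ p3) = False, ((p3 ∨ p4) ⊕ ¬¬(¬(p2 ∧ p1 ∧ p2) ⊕ p3)) = True, so the formula = False.
Row p1=False, p2=True, p3=True, p4=True: (p3 ∨ p4) = True, ¬¬(¬(p2 ∧ p1 ∧ p2) ⊕ p3) = False, ((p3 ∨ p4) ⊕ ¬¬(¬(p2 ∧ p1 ∧ p2) ⊕ p3)) = True, so the formula = False.
Row p1=True, p2=True, p3=True, p4=True: (p3 ∨ p4) = True, ¬¬(¬(p2 ∧ p1 ∧ p2) ⊕ p3) = True, ((p3 ∨ p4) ⊕ ¬¬(¬(p2 ∧ p1 ∧ p2) ⊕ p3)) = False, so the formula = True.

False, True, False, False, True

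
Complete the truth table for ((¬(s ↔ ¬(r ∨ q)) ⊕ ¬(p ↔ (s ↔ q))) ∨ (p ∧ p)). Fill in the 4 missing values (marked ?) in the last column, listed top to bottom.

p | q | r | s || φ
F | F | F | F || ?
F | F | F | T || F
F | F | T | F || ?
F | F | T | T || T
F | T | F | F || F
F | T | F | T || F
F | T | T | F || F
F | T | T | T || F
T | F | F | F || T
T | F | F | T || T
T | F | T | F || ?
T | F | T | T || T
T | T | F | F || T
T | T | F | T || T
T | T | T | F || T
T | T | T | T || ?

Row p=F, q=F, r=F, s=F: (¬(s ↔ ¬(r ∨ q)) ⊕ ¬(p ↔ (s ↔ q))) = F, (p ∧ p) = F, so the formula = F.
Row p=F, q=F, r=T, s=F: (¬(s ↔ ¬(r ∨ q)) ⊕ ¬(p ↔ (s ↔ q))) = T, (p ∧ p) = F, so the formula = T.
Row p=T, q=F, r=T, s=F: (¬(s ↔ ¬(r ∨ q)) ⊕ ¬(p ↔ (s ↔ q))) = F, (p ∧ p) = T, so the formula = T.
Row p=T, q=T, r=T, s=T: (¬(s ↔ ¬(r ∨ q)) ⊕ ¬(p ↔ (s ↔ q))) = T, (p ∧ p) = T, so the formula = T.

F, T, T, T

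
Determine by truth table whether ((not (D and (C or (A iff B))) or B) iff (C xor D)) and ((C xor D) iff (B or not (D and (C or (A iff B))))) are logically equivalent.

A | B | C | D || φ | ψ
T | T | T | T || F | F
T | T | T | F || T | T
T | T | F | T || T | T
T | T | F | F || F | F
T | F | T | T || T | T
T | F | T | F || T | T
T | F | F | T || T | T
T | F | F | F || F | F
F | T | T | T || F | F
F | T | T | F || T | T
F | T | F | T || T | T
F | T | F | F || F | F
F | F | T | T || T | T
F | F | T | F || T | T
F | F | F | T || F | F
F | F | F | F || F | F
The columns for φ and ψ agree on every row, so they are logically equivalent.

equivalent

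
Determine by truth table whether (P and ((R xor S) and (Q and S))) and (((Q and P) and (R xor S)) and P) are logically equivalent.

not equivalent

  P      Q      R      S    |    φ      ψ  
 True   True   True   True  |  False  False
 True   True   True  False  |  False   True
 True   True  False   True  |   True   True
 True   True  False  False  |  False  False
 True  False   True   True  |  False  False
 True  False   True  False  |  False  False
 True  False  False   True  |  False  False
 True  False  False  False  |  False  False
False   True   True   True  |  False  False
False   True   True  False  |  False  False
False   True  False   True  |  False  False
False   True  False  False  |  False  False
False  False   True   True  |  False  False
False  False   True  False  |  False  False
False  False  False   True  |  False  False
False  False  False  False  |  False  False
The columns differ at P=True, Q=True, R=True, S=False (φ=False, ψ=True), so they are not equivalent.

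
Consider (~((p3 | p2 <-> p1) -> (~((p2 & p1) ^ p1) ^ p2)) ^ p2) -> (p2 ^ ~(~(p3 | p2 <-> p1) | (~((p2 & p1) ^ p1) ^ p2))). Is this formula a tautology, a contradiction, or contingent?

tautology

  p1     p2     p3   |    φ  
False  False  False  |   True
False  False   True  |   True
False   True  False  |   True
False   True   True  |   True
 True  False  False  |   True
 True  False   True  |   True
 True   True  False  |   True
 True   True   True  |   True
Every row is True, so the formula is a tautology.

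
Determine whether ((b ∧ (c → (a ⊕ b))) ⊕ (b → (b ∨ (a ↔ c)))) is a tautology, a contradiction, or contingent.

contingent

  a      b      c    |  (a ⊕ b)  (c → (a ⊕ b))  (b ∧ (c → (a ⊕ b)))  (a ↔ c)  (b ∨ (a ↔ c))  (b → (b ∨ (a ↔ c)))    φ  
False  False  False  |   False        True             False           True        True              True          True
False  False   True  |   False       False             False          False       False              True          True
False   True  False  |    True        True              True           True        True              True         False
False   True   True  |    True        True              True          False        True              True         False
 True  False  False  |    True        True             False          False       False              True          True
 True  False   True  |    True        True             False           True        True              True          True
 True   True  False  |   False        True              True          False        True              True         False
 True   True   True  |   False       False             False           True        True              True          True
5 of 8 rows are True, so the formula is contingent.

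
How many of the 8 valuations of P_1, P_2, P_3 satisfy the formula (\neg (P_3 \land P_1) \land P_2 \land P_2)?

 P_1  |  P_2  |  P_3  |   φ  
----- | ----- | ----- | -----
 True |  True |  True | False
 True |  True | False |  True
 True | False |  True | False
 True | False | False | False
False |  True |  True |  True
False |  True | False |  True
False | False |  True | False
False | False | False | False
The formula is true on 3 of the 8 rows.

3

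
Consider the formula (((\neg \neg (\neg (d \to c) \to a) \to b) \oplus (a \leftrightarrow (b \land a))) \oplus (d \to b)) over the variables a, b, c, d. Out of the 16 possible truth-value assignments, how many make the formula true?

11

a | b | c | d | φ
- | - | - | - | -
T | T | T | T | T
T | T | T | F | T
T | T | F | T | T
T | T | F | F | T
T | F | T | T | F
T | F | T | F | T
T | F | F | T | F
T | F | F | F | T
F | T | T | T | T
F | T | T | F | T
F | T | F | T | T
F | T | F | F | T
F | F | T | T | T
F | F | T | F | F
F | F | F | T | F
F | F | F | F | F
The formula is true on 11 of the 16 rows.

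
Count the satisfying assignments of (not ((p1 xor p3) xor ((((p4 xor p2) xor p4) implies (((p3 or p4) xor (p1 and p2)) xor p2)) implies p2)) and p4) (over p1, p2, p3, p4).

4

p1 | p2 | p3 | p4 || (p1 xor p3) | (p4 xor p2) | ((p4 xor p2) xor p4) | (p3 or p4) | (p1 and p2) | ((p3 or p4) xor (p1 and p2)) | φ
F  | F  | F  | F  ||      F      |      F      |          F           |     F      |      F      |              F               | F
F  | F  | F  | T  ||      F      |      T      |          F           |     T      |      F      |              T               | T
F  | F  | T  | F  ||      T      |      F      |          F           |     T      |      F      |              T               | F
F  | F  | T  | T  ||      T      |      T      |          F           |     T      |      F      |              T               | F
F  | T  | F  | F  ||      F      |      T      |          T           |     F      |      F      |              F               | F
F  | T  | F  | T  ||      F      |      F      |          T           |     T      |      F      |              T               | F
F  | T  | T  | F  ||      T      |      T      |          T           |     T      |      F      |              T               | F
F  | T  | T  | T  ||      T      |      F      |          T           |     T      |      F      |              T               | T
T  | F  | F  | F  ||      T      |      F      |          F           |     F      |      F      |              F               | F
T  | F  | F  | T  ||      T      |      T      |          F           |     T      |      F      |              T               | F
T  | F  | T  | F  ||      F      |      F      |          F           |     T      |      F      |              T               | F
T  | F  | T  | T  ||      F      |      T      |          F           |     T      |      F      |              T               | T
T  | T  | F  | F  ||      T      |      T      |          T           |     F      |      T      |              T               | F
T  | T  | F  | T  ||      T      |      F      |          T           |     T      |      T      |              F               | T
T  | T  | T  | F  ||      F      |      T      |          T           |     T      |      T      |              F               | F
T  | T  | T  | T  ||      F      |      F      |          T           |     T      |      T      |              F               | F
The formula is true on 4 of the 16 rows.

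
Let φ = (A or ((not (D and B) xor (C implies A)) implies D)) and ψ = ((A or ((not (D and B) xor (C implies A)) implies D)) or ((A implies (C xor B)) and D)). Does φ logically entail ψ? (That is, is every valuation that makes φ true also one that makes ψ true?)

yes

A | B | C | D | φ | ψ
- | - | - | - | - | -
T | T | T | T | T | T
T | T | T | F | T | T
T | T | F | T | T | T
T | T | F | F | T | T
T | F | T | T | T | T
T | F | T | F | T | T
T | F | F | T | T | T
T | F | F | F | T | T
F | T | T | T | T | T
F | T | T | F | F | F
F | T | F | T | T | T
F | T | F | F | T | T
F | F | T | T | T | T
F | F | T | F | F | F
F | F | F | T | T | T
F | F | F | F | T | T
In every row where φ is true, ψ is also true, so φ ⊨ ψ.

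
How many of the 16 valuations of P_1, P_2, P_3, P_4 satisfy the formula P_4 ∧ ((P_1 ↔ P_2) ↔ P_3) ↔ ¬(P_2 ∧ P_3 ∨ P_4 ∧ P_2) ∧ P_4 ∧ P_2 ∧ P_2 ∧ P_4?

12

 P_1  |  P_2  |  P_3  |  P_4  |   φ  
----- | ----- | ----- | ----- | -----
 True |  True |  True |  True | False
 True |  True |  True | False |  True
 True |  True | False |  True |  True
 True |  True | False | False |  True
 True | False |  True |  True |  True
 True | False |  True | False |  True
 True | False | False |  True | False
 True | False | False | False |  True
False |  True |  True |  True |  True
False |  True |  True | False |  True
False |  True | False |  True | False
False |  True | False | False |  True
False | False |  True |  True | False
False | False |  True | False |  True
False | False | False |  True |  True
False | False | False | False |  True
The formula is true on 12 of the 16 rows.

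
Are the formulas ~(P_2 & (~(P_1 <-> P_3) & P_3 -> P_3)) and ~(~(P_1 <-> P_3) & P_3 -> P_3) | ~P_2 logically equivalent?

equivalent

P_1  P_2  P_3  |  φ  ψ
 T    T    T   |  F  F
 T    T    F   |  F  F
 T    F    T   |  T  T
 T    F    F   |  T  T
 F    T    T   |  F  F
 F    T    F   |  F  F
 F    F    T   |  T  T
 F    F    F   |  T  T
The columns for φ and ψ agree on every row, so they are logically equivalent.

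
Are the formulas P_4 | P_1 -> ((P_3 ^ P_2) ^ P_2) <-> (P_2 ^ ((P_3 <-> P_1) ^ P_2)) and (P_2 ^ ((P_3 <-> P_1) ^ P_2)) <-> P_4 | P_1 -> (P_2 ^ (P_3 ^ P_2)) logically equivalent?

P_1 | P_2 | P_3 | P_4 || φ | ψ
 1  |  1  |  1  |  1  || 1 | 1
 1  |  1  |  1  |  0  || 1 | 1
 1  |  1  |  0  |  1  || 1 | 1
 1  |  1  |  0  |  0  || 1 | 1
 1  |  0  |  1  |  1  || 1 | 1
 1  |  0  |  1  |  0  || 1 | 1
 1  |  0  |  0  |  1  || 1 | 1
 1  |  0  |  0  |  0  || 1 | 1
 0  |  1  |  1  |  1  || 0 | 0
 0  |  1  |  1  |  0  || 0 | 0
 0  |  1  |  0  |  1  || 0 | 0
 0  |  1  |  0  |  0  || 1 | 1
 0  |  0  |  1  |  1  || 0 | 0
 0  |  0  |  1  |  0  || 0 | 0
 0  |  0  |  0  |  1  || 0 | 0
 0  |  0  |  0  |  0  || 1 | 1
The columns for φ and ψ agree on every row, so they are logically equivalent.

equivalent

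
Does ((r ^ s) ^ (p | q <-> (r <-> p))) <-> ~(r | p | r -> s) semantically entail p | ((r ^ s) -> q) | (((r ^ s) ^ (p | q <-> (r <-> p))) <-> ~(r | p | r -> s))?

yes

p  q  r  s  |  φ  ψ
1  1  1  1  |  0  1
1  1  1  0  |  0  1
1  1  0  1  |  0  1
1  1  0  0  |  0  1
1  0  1  1  |  0  1
1  0  1  0  |  0  1
1  0  0  1  |  0  1
1  0  0  0  |  0  1
0  1  1  1  |  1  1
0  1  1  0  |  1  1
0  1  0  1  |  1  1
0  1  0  0  |  0  1
0  0  1  1  |  0  1
0  0  1  0  |  0  0
0  0  0  1  |  0  0
0  0  0  0  |  1  1
In every row where φ is true, ψ is also true, so φ ⊨ ψ.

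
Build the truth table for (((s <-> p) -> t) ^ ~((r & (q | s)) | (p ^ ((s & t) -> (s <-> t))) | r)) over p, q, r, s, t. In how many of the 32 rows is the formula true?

p | q | r | s | t || φ
T | T | T | T | T || T
T | T | T | T | F || F
T | T | T | F | T || T
T | T | T | F | F || T
T | T | F | T | T || F
T | T | F | T | F || T
T | T | F | F | T || F
T | T | F | F | F || F
T | F | T | T | T || T
T | F | T | T | F || F
T | F | T | F | T || T
T | F | T | F | F || T
T | F | F | T | T || F
T | F | F | T | F || T
T | F | F | F | T || F
T | F | F | F | F || F
F | T | T | T | T || T
F | T | T | T | F || T
F | T | T | F | T || T
F | T | T | F | F || F
F | T | F | T | T || T
F | T | F | T | F || T
F | T | F | F | T || T
F | T | F | F | F || F
F | F | T | T | T || T
F | F | T | T | F || T
F | F | T | F | T || T
F | F | T | F | F || F
F | F | F | T | T || T
F | F | F | T | F || T
F | F | F | F | T || T
F | F | F | F | F || F
The formula is true on 20 of the 32 rows.

20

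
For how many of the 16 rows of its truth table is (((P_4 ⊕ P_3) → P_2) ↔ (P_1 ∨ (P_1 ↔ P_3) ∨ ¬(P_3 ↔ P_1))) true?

12

 P_1  |  P_2  |  P_3  |  P_4  ||   φ  
False | False | False | False ||  True
False | False | False |  True || False
False | False |  True | False || False
False | False |  True |  True ||  True
False |  True | False | False ||  True
False |  True | False |  True ||  True
False |  True |  True | False ||  True
False |  True |  True |  True ||  True
 True | False | False | False ||  True
 True | False | False |  True || False
 True | False |  True | False || False
 True | False |  True |  True ||  True
 True |  True | False | False ||  True
 True |  True | False |  True ||  True
 True |  True |  True | False ||  True
 True |  True |  True |  True ||  True
The formula is true on 12 of the 16 rows.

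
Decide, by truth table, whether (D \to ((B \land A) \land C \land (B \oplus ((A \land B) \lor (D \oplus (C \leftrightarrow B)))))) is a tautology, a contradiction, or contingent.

contingent

A | B | C | D || (B \land A) | (A \land B) | (C \leftrightarrow B) | φ
F | F | F | F ||      F      |      F      |           T           | T
F | F | F | T ||      F      |      F      |           T           | F
F | F | T | F ||      F      |      F      |           F           | T
F | F | T | T ||      F      |      F      |           F           | F
F | T | F | F ||      F      |      F      |           F           | T
F | T | F | T ||      F      |      F      |           F           | F
F | T | T | F ||      F      |      F      |           T           | T
F | T | T | T ||      F      |      F      |           T           | F
T | F | F | F ||      F      |      F      |           T           | T
T | F | F | T ||      F      |      F      |           T           | F
T | F | T | F ||      F      |      F      |           F           | T
T | F | T | T ||      F      |      F      |           F           | F
T | T | F | F ||      T      |      T      |           F           | T
T | T | F | T ||      T      |      T      |           F           | F
T | T | T | F ||      T      |      T      |           T           | T
T | T | T | T ||      T      |      T      |           T           | F
8 of 16 rows are T, so the formula is contingent.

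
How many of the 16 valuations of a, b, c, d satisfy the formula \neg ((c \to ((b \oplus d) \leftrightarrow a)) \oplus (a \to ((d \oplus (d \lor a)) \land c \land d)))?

a | b | c | d || φ
T | T | T | T || T
T | T | T | F || F
T | T | F | T || F
T | T | F | F || F
T | F | T | T || F
T | F | T | F || T
T | F | F | T || F
T | F | F | F || F
F | T | T | T || T
F | T | T | F || F
F | T | F | T || T
F | T | F | F || T
F | F | T | T || F
F | F | T | F || T
F | F | F | T || T
F | F | F | F || T
The formula is true on 8 of the 16 rows.

8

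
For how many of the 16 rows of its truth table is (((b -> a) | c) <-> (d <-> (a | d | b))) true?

10

a  b  c  d     (b -> a)  ((b -> a) | c)  (a | d | b)  (d <-> (a | d | b))  φ
T  T  T  T        T            T              T                T           T
T  T  T  F        T            T              T                F           F
T  T  F  T        T            T              T                T           T
T  T  F  F        T            T              T                F           F
T  F  T  T        T            T              T                T           T
T  F  T  F        T            T              T                F           F
T  F  F  T        T            T              T                T           T
T  F  F  F        T            T              T                F           F
F  T  T  T        F            T              T                T           T
F  T  T  F        F            T              T                F           F
F  T  F  T        F            F              T                T           F
F  T  F  F        F            F              T                F           T
F  F  T  T        T            T              T                T           T
F  F  T  F        T            T              F                T           T
F  F  F  T        T            T              T                T           T
F  F  F  F        T            T              F                T           T
The formula is true on 10 of the 16 rows.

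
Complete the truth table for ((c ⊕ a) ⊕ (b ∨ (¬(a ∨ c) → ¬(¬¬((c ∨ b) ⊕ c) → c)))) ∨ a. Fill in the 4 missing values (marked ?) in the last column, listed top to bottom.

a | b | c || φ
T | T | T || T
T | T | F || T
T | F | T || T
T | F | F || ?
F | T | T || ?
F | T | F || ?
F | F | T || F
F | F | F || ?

Row a=T, b=F, c=F: ((c ⊕ a) ⊕ (b ∨ (¬(a ∨ c) → ¬(¬¬((c ∨ b) ⊕ c) → c)))) = F, so the formula = T.
Row a=F, b=T, c=T: ((c ⊕ a) ⊕ (b ∨ (¬(a ∨ c) → ¬(¬¬((c ∨ b) ⊕ c) → c)))) = F, so the formula = F.
Row a=F, b=T, c=F: ((c ⊕ a) ⊕ (b ∨ (¬(a ∨ c) → ¬(¬¬((c ∨ b) ⊕ c) → c)))) = T, so the formula = T.
Row a=F, b=F, c=F: ((c ⊕ a) ⊕ (b ∨ (¬(a ∨ c) → ¬(¬¬((c ∨ b) ⊕ c) → c)))) = F, so the formula = F.

T, F, T, F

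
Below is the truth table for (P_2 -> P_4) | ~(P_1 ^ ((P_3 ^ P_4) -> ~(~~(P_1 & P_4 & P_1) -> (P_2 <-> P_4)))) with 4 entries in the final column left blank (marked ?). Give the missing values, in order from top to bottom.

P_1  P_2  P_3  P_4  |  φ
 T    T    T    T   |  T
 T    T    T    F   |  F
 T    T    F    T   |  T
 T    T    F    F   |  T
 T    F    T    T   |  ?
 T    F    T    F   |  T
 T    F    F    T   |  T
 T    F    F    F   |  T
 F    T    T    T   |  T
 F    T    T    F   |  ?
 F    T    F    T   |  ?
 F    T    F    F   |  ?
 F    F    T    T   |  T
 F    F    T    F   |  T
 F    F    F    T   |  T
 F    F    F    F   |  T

T, T, T, F

Row P_1=T, P_2=F, P_3=T, P_4=T: (P_2 -> P_4) = T, ~(P_1 ^ ((P_3 ^ P_4) -> ~(~~(P_1 & P_4 & P_1) -> (P_2 <-> P_4)))) = T, so the formula = T.
Row P_1=F, P_2=T, P_3=T, P_4=F: (P_2 -> P_4) = F, ~(P_1 ^ ((P_3 ^ P_4) -> ~(~~(P_1 & P_4 & P_1) -> (P_2 <-> P_4)))) = T, so the formula = T.
Row P_1=F, P_2=T, P_3=F, P_4=T: (P_2 -> P_4) = T, ~(P_1 ^ ((P_3 ^ P_4) -> ~(~~(P_1 & P_4 & P_1) -> (P_2 <-> P_4)))) = T, so the formula = T.
Row P_1=F, P_2=T, P_3=F, P_4=F: (P_2 -> P_4) = F, ~(P_1 ^ ((P_3 ^ P_4) -> ~(~~(P_1 & P_4 & P_1) -> (P_2 <-> P_4)))) = F, so the formula = F.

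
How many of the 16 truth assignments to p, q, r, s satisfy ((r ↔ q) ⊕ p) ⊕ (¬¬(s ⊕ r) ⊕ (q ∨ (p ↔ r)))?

p | q | r | s || φ
1 | 1 | 1 | 1 || 1
1 | 1 | 1 | 0 || 0
1 | 1 | 0 | 1 || 1
1 | 1 | 0 | 0 || 0
1 | 0 | 1 | 1 || 0
1 | 0 | 1 | 0 || 1
1 | 0 | 0 | 1 || 1
1 | 0 | 0 | 0 || 0
0 | 1 | 1 | 1 || 0
0 | 1 | 1 | 0 || 1
0 | 1 | 0 | 1 || 0
0 | 1 | 0 | 0 || 1
0 | 0 | 1 | 1 || 0
0 | 0 | 1 | 0 || 1
0 | 0 | 0 | 1 || 1
0 | 0 | 0 | 0 || 0
The formula is true on 8 of the 16 rows.

8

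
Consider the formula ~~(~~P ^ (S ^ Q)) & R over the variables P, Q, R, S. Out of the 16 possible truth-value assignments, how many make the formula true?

  P   |   Q   |   R   |   S   ||   ~P  |  ~~P  | (S ^ Q) | (~~P ^ (S ^ Q)) | ~(~~P ^ (S ^ Q)) | ~~(~~P ^ (S ^ Q)) | (~~(~~P ^ (S ^ Q)) & R)
False | False | False | False ||  True | False |  False  |      False      |       True       |       False       |          False         
False | False | False |  True ||  True | False |   True  |       True      |      False       |        True       |          False         
False | False |  True | False ||  True | False |  False  |      False      |       True       |       False       |          False         
False | False |  True |  True ||  True | False |   True  |       True      |      False       |        True       |           True         
False |  True | False | False ||  True | False |   True  |       True      |      False       |        True       |          False         
False |  True | False |  True ||  True | False |  False  |      False      |       True       |       False       |          False         
False |  True |  True | False ||  True | False |   True  |       True      |      False       |        True       |           True         
False |  True |  True |  True ||  True | False |  False  |      False      |       True       |       False       |          False         
 True | False | False | False || False |  True |  False  |       True      |      False       |        True       |          False         
 True | False | False |  True || False |  True |   True  |      False      |       True       |       False       |          False         
 True | False |  True | False || False |  True |  False  |       True      |      False       |        True       |           True         
 True | False |  True |  True || False |  True |   True  |      False      |       True       |       False       |          False         
 True |  True | False | False || False |  True |   True  |      False      |       True       |       False       |          False         
 True |  True | False |  True || False |  True |  False  |       True      |      False       |        True       |          False         
 True |  True |  True | False || False |  True |   True  |      False      |       True       |       False       |          False         
 True |  True |  True |  True || False |  True |  False  |       True      |      False       |        True       |           True         
The formula is true on 4 of the 16 rows.

4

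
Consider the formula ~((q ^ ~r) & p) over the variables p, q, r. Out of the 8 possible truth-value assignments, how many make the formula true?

6

  p   |   q   |   r   | ~((q ^ ~r) & p)
----- | ----- | ----- | ---------------
 True |  True |  True |      False     
 True |  True | False |       True     
 True | False |  True |       True     
 True | False | False |      False     
False |  True |  True |       True     
False |  True | False |       True     
False | False |  True |       True     
False | False | False |       True     
The formula is true on 6 of the 8 rows.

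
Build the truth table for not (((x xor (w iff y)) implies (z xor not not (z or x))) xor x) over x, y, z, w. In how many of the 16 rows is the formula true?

10

x | y | z | w || (w iff y) | (x xor (w iff y)) | (z or x) | not (z or x) | not not (z or x) | (z xor not not (z or x)) | φ
T | T | T | T ||     T     |         F         |    T     |      F       |        T         |            F             | T
T | T | T | F ||     F     |         T         |    T     |      F       |        T         |            F             | F
T | T | F | T ||     T     |         F         |    T     |      F       |        T         |            T             | T
T | T | F | F ||     F     |         T         |    T     |      F       |        T         |            T             | T
T | F | T | T ||     F     |         T         |    T     |      F       |        T         |            F             | F
T | F | T | F ||     T     |         F         |    T     |      F       |        T         |            F             | T
T | F | F | T ||     F     |         T         |    T     |      F       |        T         |            T             | T
T | F | F | F ||     T     |         F         |    T     |      F       |        T         |            T             | T
F | T | T | T ||     T     |         T         |    T     |      F       |        T         |            F             | T
F | T | T | F ||     F     |         F         |    T     |      F       |        T         |            F             | F
F | T | F | T ||     T     |         T         |    F     |      T       |        F         |            F             | T
F | T | F | F ||     F     |         F         |    F     |      T       |        F         |            F             | F
F | F | T | T ||     F     |         F         |    T     |      F       |        T         |            F             | F
F | F | T | F ||     T     |         T         |    T     |      F       |        T         |            F             | T
F | F | F | T ||     F     |         F         |    F     |      T       |        F         |            F             | F
F | F | F | F ||     T     |         T         |    F     |      T       |        F         |            F             | T
The formula is true on 10 of the 16 rows.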